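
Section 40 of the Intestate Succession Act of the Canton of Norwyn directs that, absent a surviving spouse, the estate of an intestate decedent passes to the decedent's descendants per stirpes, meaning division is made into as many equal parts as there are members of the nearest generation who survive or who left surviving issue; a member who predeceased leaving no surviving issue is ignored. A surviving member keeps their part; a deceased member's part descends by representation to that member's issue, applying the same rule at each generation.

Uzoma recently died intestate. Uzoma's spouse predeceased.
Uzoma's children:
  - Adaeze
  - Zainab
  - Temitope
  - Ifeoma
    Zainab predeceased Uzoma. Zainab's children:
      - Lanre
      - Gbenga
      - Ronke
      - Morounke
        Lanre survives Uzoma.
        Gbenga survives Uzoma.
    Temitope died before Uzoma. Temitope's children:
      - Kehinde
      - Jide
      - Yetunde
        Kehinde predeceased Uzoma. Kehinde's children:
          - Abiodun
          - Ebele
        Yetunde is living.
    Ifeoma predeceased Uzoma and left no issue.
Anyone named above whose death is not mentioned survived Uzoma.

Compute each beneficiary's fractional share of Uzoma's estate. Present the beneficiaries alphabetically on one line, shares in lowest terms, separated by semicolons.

Abiodun 1/18; Adaeze 1/3; Ebele 1/18; Gbenga 1/12; Jide 1/9; Lanre 1/12; Morounke 1/12; Ronke 1/12; Yetunde 1/9

There is no surviving spouse, so the entire estate passes to Uzoma's descendants per stirpes.
Ifeoma left no surviving issue, so that branch lapses and is disregarded.
The estate is divided into 3 equal shares of 1/3 among Adaeze, Zainab, Temitope.
Adaeze is living and takes 1/3.
Zainab predeceased; the 1/3 allotted to Zainab's branch passes to Zainab's issue by representation.
The 1/3 is divided into 4 equal shares of 1/12 among Lanre, Gbenga, Ronke, Morounke.
Lanre is living and takes 1/12.
Gbenga is living and takes 1/12.
Ronke is living and takes 1/12.
Morounke is living and takes 1/12.
Temitope predeceased; the 1/3 allotted to Temitope's branch passes to Temitope's issue by representation.
The 1/3 is divided into 3 equal shares of 1/9 among Kehinde, Jide, Yetunde.
Kehinde predeceased; the 1/9 allotted to Kehinde's branch passes to Kehinde's issue by representation.
The 1/9 is divided into 2 equal shares of 1/18 among Abiodun, Ebele.
Abiodun is living and takes 1/18.
Ebele is living and takes 1/18.
Jide is living and takes 1/9.
Yetunde is living and takes 1/9.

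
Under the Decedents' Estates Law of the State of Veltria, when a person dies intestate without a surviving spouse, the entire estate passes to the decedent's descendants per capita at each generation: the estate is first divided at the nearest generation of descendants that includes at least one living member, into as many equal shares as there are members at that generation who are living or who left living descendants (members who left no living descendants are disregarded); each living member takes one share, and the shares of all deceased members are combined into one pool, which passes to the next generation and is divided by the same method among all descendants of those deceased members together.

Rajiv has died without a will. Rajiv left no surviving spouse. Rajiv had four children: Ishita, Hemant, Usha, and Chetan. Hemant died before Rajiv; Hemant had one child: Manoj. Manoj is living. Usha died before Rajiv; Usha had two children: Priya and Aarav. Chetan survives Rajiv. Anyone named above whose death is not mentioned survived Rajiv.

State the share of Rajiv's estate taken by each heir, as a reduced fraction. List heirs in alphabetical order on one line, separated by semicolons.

Aarav 1/6; Chetan 1/4; Ishita 1/4; Manoj 1/6; Priya 1/6

There is no surviving spouse, so the entire estate passes to Rajiv's descendants per capita at each generation.
At generation 1 (Ishita, Hemant, Usha, Chetan) there are 4 shares of (1)/4 = 1/4 each.
Living: Ishita and Chetan — each takes 1/4.
Deceased: Hemant and Usha. Their combined 1/2 is pooled and carried to generation 2.
At generation 2 (Manoj, Priya, Aarav) there are 3 shares of (1/2)/3 = 1/6 each.
Living: Manoj, Priya, and Aarav — each takes 1/6.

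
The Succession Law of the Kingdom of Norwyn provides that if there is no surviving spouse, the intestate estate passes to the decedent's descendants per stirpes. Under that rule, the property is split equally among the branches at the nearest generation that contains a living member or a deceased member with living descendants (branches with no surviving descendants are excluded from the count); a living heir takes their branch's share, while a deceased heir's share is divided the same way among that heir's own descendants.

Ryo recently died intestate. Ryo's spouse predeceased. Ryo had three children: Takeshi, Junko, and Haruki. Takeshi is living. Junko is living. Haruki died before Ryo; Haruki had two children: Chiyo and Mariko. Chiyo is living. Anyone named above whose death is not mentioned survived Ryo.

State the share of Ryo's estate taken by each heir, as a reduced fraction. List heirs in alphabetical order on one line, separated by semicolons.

There is no surviving spouse, so the entire estate passes to Ryo's descendants per stirpes.
The estate is divided into 3 equal shares of 1/3 among Takeshi, Junko, Haruki.
Takeshi is living and takes 1/3.
Junko is living and takes 1/3.
Haruki predeceased; the 1/3 allotted to Haruki's branch passes to Haruki's issue by representation.
The 1/3 is divided into 2 equal shares of 1/6 among Chiyo, Mariko.
Chiyo is living and takes 1/6.
Mariko is living and takes 1/6.

Chiyo 1/6; Junko 1/3; Mariko 1/6; Takeshi 1/3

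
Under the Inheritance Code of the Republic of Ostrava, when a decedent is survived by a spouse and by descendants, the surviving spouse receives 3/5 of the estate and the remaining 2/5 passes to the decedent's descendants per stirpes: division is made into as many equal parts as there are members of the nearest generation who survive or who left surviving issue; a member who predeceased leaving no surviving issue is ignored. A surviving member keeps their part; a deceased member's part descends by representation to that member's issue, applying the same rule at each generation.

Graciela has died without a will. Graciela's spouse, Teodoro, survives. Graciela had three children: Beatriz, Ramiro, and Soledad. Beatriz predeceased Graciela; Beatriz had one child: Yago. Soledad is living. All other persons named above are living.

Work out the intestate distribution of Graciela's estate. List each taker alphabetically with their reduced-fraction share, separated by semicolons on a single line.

Teodoro, as surviving spouse, takes 3/5.
The remaining 2/5 passes to Graciela's descendants per stirpes.
The 2/5 is divided into 3 equal shares of 2/15 among Beatriz, Ramiro, Soledad.
Beatriz predeceased; the 2/15 allotted to Beatriz's branch passes to Beatriz's issue by representation.
Yago is the sole taker at this level and receives the full 2/15.
Ramiro is living and takes 2/15.
Soledad is living and takes 2/15.

Ramiro 2/15; Soledad 2/15; Teodoro 3/5; Yago 2/15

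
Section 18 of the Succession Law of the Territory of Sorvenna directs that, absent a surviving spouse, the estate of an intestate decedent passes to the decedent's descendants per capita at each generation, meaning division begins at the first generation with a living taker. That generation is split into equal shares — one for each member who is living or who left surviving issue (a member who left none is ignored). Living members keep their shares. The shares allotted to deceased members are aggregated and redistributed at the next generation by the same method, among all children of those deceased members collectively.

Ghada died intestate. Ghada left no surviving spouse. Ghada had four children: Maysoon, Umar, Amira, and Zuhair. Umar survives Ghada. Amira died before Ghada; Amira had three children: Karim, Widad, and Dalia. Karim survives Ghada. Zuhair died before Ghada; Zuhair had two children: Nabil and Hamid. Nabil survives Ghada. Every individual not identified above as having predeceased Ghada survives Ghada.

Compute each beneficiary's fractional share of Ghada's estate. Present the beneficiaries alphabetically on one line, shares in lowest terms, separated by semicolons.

Dalia 1/10; Hamid 1/10; Karim 1/10; Maysoon 1/4; Nabil 1/10; Umar 1/4; Widad 1/10

There is no surviving spouse, so the entire estate passes to Ghada's descendants per capita at each generation.
At generation 1 (Maysoon, Umar, Amira, Zuhair) there are 4 shares of (1)/4 = 1/4 each.
Living: Maysoon and Umar — each takes 1/4.
Deceased: Amira and Zuhair. Their combined 1/2 is pooled and carried to generation 2.
At generation 2 (Karim, Widad, Dalia, Nabil, Hamid) there are 5 shares of (1/2)/5 = 1/10 each.
Living: Karim, Widad, Dalia, Nabil, and Hamid — each takes 1/10.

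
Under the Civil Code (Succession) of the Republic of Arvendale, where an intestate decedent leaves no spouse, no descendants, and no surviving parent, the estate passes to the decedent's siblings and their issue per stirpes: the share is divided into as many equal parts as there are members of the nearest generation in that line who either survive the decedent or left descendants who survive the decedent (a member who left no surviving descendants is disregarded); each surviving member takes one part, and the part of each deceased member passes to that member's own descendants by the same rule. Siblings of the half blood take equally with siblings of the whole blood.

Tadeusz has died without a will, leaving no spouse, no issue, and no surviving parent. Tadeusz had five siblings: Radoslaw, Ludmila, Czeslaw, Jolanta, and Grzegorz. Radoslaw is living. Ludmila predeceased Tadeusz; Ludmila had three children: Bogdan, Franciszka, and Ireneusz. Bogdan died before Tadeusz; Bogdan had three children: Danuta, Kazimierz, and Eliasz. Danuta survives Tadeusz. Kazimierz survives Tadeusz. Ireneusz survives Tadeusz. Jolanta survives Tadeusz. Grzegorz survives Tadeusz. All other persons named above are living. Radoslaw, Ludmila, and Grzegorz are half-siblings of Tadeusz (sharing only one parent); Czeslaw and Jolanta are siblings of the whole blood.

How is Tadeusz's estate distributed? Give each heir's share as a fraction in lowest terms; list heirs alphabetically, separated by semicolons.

No spouse, descendants, or parent survives, so the estate passes to Tadeusz's siblings per stirpes.
Half-blood and whole-blood siblings take equally under the stated rule.
The estate is divided into 5 equal shares of 1/5 among Radoslaw, Ludmila, Czeslaw, Jolanta, Grzegorz.
Radoslaw is living and takes 1/5.
Ludmila predeceased; the 1/5 allotted to Ludmila's branch passes to Ludmila's issue by representation.
The 1/5 is divided into 3 equal shares of 1/15 among Bogdan, Franciszka, Ireneusz.
Bogdan predeceased; the 1/15 allotted to Bogdan's branch passes to Bogdan's issue by representation.
The 1/15 is divided into 3 equal shares of 1/45 among Danuta, Kazimierz, Eliasz.
Danuta is living and takes 1/45.
Kazimierz is living and takes 1/45.
Eliasz is living and takes 1/45.
Franciszka is living and takes 1/15.
Ireneusz is living and takes 1/15.
Czeslaw is living and takes 1/5.
Jolanta is living and takes 1/5.
Grzegorz is living and takes 1/5.

Czeslaw 1/5; Danuta 1/45; Eliasz 1/45; Franciszka 1/15; Grzegorz 1/5; Ireneusz 1/15; Jolanta 1/5; Kazimierz 1/45; Radoslaw 1/5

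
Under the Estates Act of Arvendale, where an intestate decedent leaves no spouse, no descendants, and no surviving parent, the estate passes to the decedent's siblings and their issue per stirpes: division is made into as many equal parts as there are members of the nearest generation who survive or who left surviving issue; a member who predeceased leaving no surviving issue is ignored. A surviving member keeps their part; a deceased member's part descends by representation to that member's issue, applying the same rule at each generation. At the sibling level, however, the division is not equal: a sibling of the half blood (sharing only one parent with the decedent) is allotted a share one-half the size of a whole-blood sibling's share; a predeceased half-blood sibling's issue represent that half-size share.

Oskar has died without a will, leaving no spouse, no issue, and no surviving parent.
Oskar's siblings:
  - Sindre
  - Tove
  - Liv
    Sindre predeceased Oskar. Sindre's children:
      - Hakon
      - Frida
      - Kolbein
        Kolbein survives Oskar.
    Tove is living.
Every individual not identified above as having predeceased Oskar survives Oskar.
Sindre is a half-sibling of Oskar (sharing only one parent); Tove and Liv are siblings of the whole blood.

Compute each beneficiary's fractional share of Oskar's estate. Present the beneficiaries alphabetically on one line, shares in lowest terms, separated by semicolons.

Frida 1/15; Hakon 1/15; Kolbein 1/15; Liv 2/5; Tove 2/5

No spouse, descendants, or parent survives, so the estate passes to Oskar's siblings per stirpes.
Half-blood siblings count for one-half the weight of whole-blood siblings at the initial division.
Dividing 1 in proportion to weights (total weight 5/2): Sindre (weight 1/2) → 1/5; Tove (weight 1) → 2/5; Liv (weight 1) → 2/5.
Sindre predeceased; the 1/5 allotted to Sindre's branch passes to Sindre's issue by representation.
The 1/5 is divided into 3 equal shares of 1/15 among Hakon, Frida, Kolbein.
Hakon is living and takes 1/15.
Frida is living and takes 1/15.
Kolbein is living and takes 1/15.
Tove is living and takes 2/5.
Liv is living and takes 2/5.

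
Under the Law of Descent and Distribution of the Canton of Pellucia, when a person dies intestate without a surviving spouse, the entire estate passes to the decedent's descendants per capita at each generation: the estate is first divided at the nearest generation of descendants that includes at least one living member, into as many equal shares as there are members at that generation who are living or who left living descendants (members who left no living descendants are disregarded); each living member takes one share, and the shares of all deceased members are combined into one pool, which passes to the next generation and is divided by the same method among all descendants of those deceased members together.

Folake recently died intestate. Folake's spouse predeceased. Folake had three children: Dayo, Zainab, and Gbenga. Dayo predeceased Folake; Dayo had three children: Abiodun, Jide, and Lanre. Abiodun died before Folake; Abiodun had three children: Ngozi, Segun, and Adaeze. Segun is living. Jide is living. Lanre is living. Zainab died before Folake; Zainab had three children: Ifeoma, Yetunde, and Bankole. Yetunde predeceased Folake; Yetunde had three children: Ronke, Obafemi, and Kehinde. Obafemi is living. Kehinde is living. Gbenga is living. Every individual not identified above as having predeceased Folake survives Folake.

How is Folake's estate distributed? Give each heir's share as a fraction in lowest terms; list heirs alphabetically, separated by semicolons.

Adaeze 1/27; Bankole 1/9; Gbenga 1/3; Ifeoma 1/9; Jide 1/9; Kehinde 1/27; Lanre 1/9; Ngozi 1/27; Obafemi 1/27; Ronke 1/27; Segun 1/27

There is no surviving spouse, so the entire estate passes to Folake's descendants per capita at each generation.
At generation 1 (Dayo, Zainab, Gbenga) there are 3 shares of (1)/3 = 1/3 each.
Living: Gbenga — each takes 1/3.
Deceased: Dayo and Zainab. Their combined 2/3 is pooled and carried to generation 2.
At generation 2 (Abiodun, Jide, Lanre, Ifeoma, Yetunde, Bankole) there are 6 shares of (2/3)/6 = 1/9 each.
Living: Jide, Lanre, Ifeoma, and Bankole — each takes 1/9.
Deceased: Abiodun and Yetunde. Their combined 2/9 is pooled and carried to generation 3.
At generation 3 (Ngozi, Segun, Adaeze, Ronke, Obafemi, Kehinde) there are 6 shares of (2/9)/6 = 1/27 each.
Living: Ngozi, Segun, Adaeze, Ronke, Obafemi, and Kehinde — each takes 1/27.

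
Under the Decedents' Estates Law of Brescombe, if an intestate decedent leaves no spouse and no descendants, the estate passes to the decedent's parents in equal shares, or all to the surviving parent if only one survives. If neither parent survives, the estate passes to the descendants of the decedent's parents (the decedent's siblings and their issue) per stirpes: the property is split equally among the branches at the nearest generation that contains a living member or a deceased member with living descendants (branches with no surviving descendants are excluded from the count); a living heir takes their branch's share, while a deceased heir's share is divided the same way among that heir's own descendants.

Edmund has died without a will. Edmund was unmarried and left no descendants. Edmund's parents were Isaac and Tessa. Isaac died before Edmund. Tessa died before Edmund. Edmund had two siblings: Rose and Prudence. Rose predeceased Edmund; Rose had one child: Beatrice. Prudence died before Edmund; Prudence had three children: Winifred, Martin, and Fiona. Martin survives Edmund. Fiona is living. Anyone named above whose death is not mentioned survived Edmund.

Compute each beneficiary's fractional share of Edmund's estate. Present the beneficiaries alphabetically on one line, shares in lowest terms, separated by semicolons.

Beatrice 1/2; Fiona 1/6; Martin 1/6; Winifred 1/6

Neither parent survives and there are no descendants, so the estate passes to Edmund's siblings and their issue per stirpes.
The estate is divided into 2 equal shares of 1/2 among Rose, Prudence.
Rose predeceased; the 1/2 allotted to Rose's branch passes to Rose's issue by representation.
Beatrice is the sole taker at this level and receives the full 1/2.
Prudence predeceased; the 1/2 allotted to Prudence's branch passes to Prudence's issue by representation.
The 1/2 is divided into 3 equal shares of 1/6 among Winifred, Martin, Fiona.
Winifred is living and takes 1/6.
Martin is living and takes 1/6.
Fiona is living and takes 1/6.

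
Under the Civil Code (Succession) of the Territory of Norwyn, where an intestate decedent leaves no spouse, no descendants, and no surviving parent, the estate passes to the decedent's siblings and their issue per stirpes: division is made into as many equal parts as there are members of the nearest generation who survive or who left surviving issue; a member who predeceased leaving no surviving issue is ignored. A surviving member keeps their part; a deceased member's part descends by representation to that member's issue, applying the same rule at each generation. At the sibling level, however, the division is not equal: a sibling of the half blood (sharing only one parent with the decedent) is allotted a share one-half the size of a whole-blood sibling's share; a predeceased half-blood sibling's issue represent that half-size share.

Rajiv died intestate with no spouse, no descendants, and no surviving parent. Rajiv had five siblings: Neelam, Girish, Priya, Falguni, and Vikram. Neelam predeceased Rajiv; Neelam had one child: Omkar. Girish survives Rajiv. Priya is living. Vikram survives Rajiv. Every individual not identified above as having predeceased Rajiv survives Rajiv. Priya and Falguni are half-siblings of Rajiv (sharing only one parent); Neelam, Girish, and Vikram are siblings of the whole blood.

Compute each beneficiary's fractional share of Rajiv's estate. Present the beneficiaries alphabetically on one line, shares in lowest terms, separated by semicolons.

No spouse, descendants, or parent survives, so the estate passes to Rajiv's siblings per stirpes.
Half-blood siblings count for one-half the weight of whole-blood siblings at the initial division.
Dividing 1 in proportion to weights (total weight 4): Neelam (weight 1) → 1/4; Girish (weight 1) → 1/4; Priya (weight 1/2) → 1/8; Falguni (weight 1/2) → 1/8; Vikram (weight 1) → 1/4.
Neelam predeceased; the 1/4 allotted to Neelam's branch passes to Neelam's issue by representation.
Omkar is the sole taker at this level and receives the full 1/4.
Girish is living and takes 1/4.
Priya is living and takes 1/8.
Falguni is living and takes 1/8.
Vikram is living and takes 1/4.

Falguni 1/8; Girish 1/4; Omkar 1/4; Priya 1/8; Vikram 1/4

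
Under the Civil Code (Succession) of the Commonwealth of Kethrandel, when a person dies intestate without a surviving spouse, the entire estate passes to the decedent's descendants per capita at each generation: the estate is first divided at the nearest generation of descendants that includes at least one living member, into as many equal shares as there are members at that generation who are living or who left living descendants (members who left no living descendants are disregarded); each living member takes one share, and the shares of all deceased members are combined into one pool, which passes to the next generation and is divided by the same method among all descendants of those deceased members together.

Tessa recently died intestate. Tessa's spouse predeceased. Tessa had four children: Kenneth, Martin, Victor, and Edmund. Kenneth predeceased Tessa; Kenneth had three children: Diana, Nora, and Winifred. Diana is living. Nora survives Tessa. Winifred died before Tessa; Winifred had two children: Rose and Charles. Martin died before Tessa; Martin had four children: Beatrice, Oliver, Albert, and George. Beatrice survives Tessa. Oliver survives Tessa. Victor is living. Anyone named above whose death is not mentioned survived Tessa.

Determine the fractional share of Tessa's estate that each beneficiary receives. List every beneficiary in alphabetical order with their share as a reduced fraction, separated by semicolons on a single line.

There is no surviving spouse, so the entire estate passes to Tessa's descendants per capita at each generation.
At generation 1 (Kenneth, Martin, Victor, Edmund) there are 4 shares of (1)/4 = 1/4 each.
Living: Victor and Edmund — each takes 1/4.
Deceased: Kenneth and Martin. Their combined 1/2 is pooled and carried to generation 2.
At generation 2 (Diana, Nora, Winifred, Beatrice, Oliver, Albert, George) there are 7 shares of (1/2)/7 = 1/14 each.
Living: Diana, Nora, Beatrice, Oliver, Albert, and George — each takes 1/14.
Deceased: Winifred. That 1/14 share is carried to generation 3.
At generation 3 (Rose, Charles) there are 2 shares of (1/14)/2 = 1/28 each.
Living: Rose and Charles — each takes 1/28.

Albert 1/14; Beatrice 1/14; Charles 1/28; Diana 1/14; Edmund 1/4; George 1/14; Nora 1/14; Oliver 1/14; Rose 1/28; Victor 1/4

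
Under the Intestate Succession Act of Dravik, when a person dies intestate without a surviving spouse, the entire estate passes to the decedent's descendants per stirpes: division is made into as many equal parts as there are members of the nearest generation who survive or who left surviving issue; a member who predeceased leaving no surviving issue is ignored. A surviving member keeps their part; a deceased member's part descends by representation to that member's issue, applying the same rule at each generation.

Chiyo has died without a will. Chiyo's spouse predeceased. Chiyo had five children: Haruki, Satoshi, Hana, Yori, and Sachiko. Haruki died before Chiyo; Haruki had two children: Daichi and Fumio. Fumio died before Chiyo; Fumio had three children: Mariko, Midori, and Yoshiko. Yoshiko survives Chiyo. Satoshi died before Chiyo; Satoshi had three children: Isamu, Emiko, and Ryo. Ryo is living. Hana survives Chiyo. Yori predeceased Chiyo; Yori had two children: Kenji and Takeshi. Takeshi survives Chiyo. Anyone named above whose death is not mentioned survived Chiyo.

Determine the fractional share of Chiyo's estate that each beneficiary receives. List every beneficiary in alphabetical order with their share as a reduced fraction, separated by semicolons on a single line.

Daichi 1/10; Emiko 1/15; Hana 1/5; Isamu 1/15; Kenji 1/10; Mariko 1/30; Midori 1/30; Ryo 1/15; Sachiko 1/5; Takeshi 1/10; Yoshiko 1/30

There is no surviving spouse, so the entire estate passes to Chiyo's descendants per stirpes.
The estate is divided into 5 equal shares of 1/5 among Haruki, Satoshi, Hana, Yori, Sachiko.
Haruki predeceased; the 1/5 allotted to Haruki's branch passes to Haruki's issue by representation.
The 1/5 is divided into 2 equal shares of 1/10 among Daichi, Fumio.
Daichi is living and takes 1/10.
Fumio predeceased; the 1/10 allotted to Fumio's branch passes to Fumio's issue by representation.
The 1/10 is divided into 3 equal shares of 1/30 among Mariko, Midori, Yoshiko.
Mariko is living and takes 1/30.
Midori is living and takes 1/30.
Yoshiko is living and takes 1/30.
Satoshi predeceased; the 1/5 allotted to Satoshi's branch passes to Satoshi's issue by representation.
The 1/5 is divided into 3 equal shares of 1/15 among Isamu, Emiko, Ryo.
Isamu is living and takes 1/15.
Emiko is living and takes 1/15.
Ryo is living and takes 1/15.
Hana is living and takes 1/5.
Yori predeceased; the 1/5 allotted to Yori's branch passes to Yori's issue by representation.
The 1/5 is divided into 2 equal shares of 1/10 among Kenji, Takeshi.
Kenji is living and takes 1/10.
Takeshi is living and takes 1/10.
Sachiko is living and takes 1/5.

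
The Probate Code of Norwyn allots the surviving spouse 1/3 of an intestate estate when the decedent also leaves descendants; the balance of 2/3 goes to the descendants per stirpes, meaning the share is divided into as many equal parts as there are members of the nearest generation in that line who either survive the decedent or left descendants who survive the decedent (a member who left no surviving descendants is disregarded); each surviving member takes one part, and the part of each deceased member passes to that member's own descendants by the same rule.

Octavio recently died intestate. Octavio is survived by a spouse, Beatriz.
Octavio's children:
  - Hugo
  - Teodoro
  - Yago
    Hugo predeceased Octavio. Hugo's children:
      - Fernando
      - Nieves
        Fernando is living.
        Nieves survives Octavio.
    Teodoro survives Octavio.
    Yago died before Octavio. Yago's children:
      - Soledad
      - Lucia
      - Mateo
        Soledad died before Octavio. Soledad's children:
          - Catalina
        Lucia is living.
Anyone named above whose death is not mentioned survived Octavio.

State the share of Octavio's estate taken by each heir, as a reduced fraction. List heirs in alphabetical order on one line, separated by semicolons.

Beatriz 1/3; Catalina 2/27; Fernando 1/9; Lucia 2/27; Mateo 2/27; Nieves 1/9; Teodoro 2/9

Beatriz, as surviving spouse, takes 1/3.
The remaining 2/3 passes to Octavio's descendants per stirpes.
The 2/3 is divided into 3 equal shares of 2/9 among Hugo, Teodoro, Yago.
Hugo predeceased; the 2/9 allotted to Hugo's branch passes to Hugo's issue by representation.
The 2/9 is divided into 2 equal shares of 1/9 among Fernando, Nieves.
Fernando is living and takes 1/9.
Nieves is living and takes 1/9.
Teodoro is living and takes 2/9.
Yago predeceased; the 2/9 allotted to Yago's branch passes to Yago's issue by representation.
The 2/9 is divided into 3 equal shares of 2/27 among Soledad, Lucia, Mateo.
Soledad predeceased; the 2/27 allotted to Soledad's branch passes to Soledad's issue by representation.
Catalina is the sole taker at this level and receives the full 2/27.
Lucia is living and takes 2/27.
Mateo is living and takes 2/27.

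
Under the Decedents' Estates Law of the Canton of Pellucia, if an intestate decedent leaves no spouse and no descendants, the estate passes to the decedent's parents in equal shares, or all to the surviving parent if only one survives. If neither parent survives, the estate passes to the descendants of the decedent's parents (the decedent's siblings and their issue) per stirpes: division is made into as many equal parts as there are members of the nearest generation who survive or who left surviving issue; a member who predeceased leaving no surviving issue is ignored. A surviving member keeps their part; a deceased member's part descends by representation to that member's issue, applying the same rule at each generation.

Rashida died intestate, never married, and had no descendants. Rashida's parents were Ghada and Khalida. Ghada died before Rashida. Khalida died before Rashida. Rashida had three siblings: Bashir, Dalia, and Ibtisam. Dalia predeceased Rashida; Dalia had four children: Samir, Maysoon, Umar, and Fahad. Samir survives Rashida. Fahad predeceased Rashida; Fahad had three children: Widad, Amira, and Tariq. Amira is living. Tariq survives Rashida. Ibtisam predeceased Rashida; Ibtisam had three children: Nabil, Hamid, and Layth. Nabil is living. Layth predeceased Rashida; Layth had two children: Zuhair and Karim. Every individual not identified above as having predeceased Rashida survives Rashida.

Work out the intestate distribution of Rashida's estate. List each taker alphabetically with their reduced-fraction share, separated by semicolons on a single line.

Neither parent survives and there are no descendants, so the estate passes to Rashida's siblings and their issue per stirpes.
The estate is divided into 3 equal shares of 1/3 among Bashir, Dalia, Ibtisam.
Bashir is living and takes 1/3.
Dalia predeceased; the 1/3 allotted to Dalia's branch passes to Dalia's issue by representation.
The 1/3 is divided into 4 equal shares of 1/12 among Samir, Maysoon, Umar, Fahad.
Samir is living and takes 1/12.
Maysoon is living and takes 1/12.
Umar is living and takes 1/12.
Fahad predeceased; the 1/12 allotted to Fahad's branch passes to Fahad's issue by representation.
The 1/12 is divided into 3 equal shares of 1/36 among Widad, Amira, Tariq.
Widad is living and takes 1/36.
Amira is living and takes 1/36.
Tariq is living and takes 1/36.
Ibtisam predeceased; the 1/3 allotted to Ibtisam's branch passes to Ibtisam's issue by representation.
The 1/3 is divided into 3 equal shares of 1/9 among Nabil, Hamid, Layth.
Nabil is living and takes 1/9.
Hamid is living and takes 1/9.
Layth predeceased; the 1/9 allotted to Layth's branch passes to Layth's issue by representation.
The 1/9 is divided into 2 equal shares of 1/18 among Zuhair, Karim.
Zuhair is living and takes 1/18.
Karim is living and takes 1/18.

Amira 1/36; Bashir 1/3; Hamid 1/9; Karim 1/18; Maysoon 1/12; Nabil 1/9; Samir 1/12; Tariq 1/36; Umar 1/12; Widad 1/36; Zuhair 1/18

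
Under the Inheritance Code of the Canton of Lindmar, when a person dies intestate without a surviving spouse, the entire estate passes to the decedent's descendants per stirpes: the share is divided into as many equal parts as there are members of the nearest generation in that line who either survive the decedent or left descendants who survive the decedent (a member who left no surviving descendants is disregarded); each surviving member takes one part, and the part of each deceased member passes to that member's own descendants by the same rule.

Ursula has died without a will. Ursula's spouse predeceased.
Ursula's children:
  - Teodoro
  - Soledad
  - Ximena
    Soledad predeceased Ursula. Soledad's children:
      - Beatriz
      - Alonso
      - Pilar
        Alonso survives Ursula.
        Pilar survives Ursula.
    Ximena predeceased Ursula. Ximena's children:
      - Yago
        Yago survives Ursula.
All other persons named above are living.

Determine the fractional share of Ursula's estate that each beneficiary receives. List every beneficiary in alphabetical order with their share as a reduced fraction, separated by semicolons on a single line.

There is no surviving spouse, so the entire estate passes to Ursula's descendants per stirpes.
The estate is divided into 3 equal shares of 1/3 among Teodoro, Soledad, Ximena.
Teodoro is living and takes 1/3.
Soledad predeceased; the 1/3 allotted to Soledad's branch passes to Soledad's issue by representation.
The 1/3 is divided into 3 equal shares of 1/9 among Beatriz, Alonso, Pilar.
Beatriz is living and takes 1/9.
Alonso is living and takes 1/9.
Pilar is living and takes 1/9.
Ximena predeceased; the 1/3 allotted to Ximena's branch passes to Ximena's issue by representation.
Yago is the sole taker at this level and receives the full 1/3.

Alonso 1/9; Beatriz 1/9; Pilar 1/9; Teodoro 1/3; Yago 1/3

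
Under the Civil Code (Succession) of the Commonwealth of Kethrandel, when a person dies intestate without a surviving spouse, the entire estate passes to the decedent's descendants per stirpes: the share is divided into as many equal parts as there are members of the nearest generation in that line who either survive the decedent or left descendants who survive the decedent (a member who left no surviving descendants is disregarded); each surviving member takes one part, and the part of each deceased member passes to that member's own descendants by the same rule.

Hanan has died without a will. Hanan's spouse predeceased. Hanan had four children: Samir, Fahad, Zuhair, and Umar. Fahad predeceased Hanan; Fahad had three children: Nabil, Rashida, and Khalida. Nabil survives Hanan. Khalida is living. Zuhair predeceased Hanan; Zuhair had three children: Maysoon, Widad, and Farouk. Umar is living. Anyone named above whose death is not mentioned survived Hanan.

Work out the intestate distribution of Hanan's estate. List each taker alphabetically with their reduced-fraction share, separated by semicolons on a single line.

There is no surviving spouse, so the entire estate passes to Hanan's descendants per stirpes.
The estate is divided into 4 equal shares of 1/4 among Samir, Fahad, Zuhair, Umar.
Samir is living and takes 1/4.
Fahad predeceased; the 1/4 allotted to Fahad's branch passes to Fahad's issue by representation.
The 1/4 is divided into 3 equal shares of 1/12 among Nabil, Rashida, Khalida.
Nabil is living and takes 1/12.
Rashida is living and takes 1/12.
Khalida is living and takes 1/12.
Zuhair predeceased; the 1/4 allotted to Zuhair's branch passes to Zuhair's issue by representation.
The 1/4 is divided into 3 equal shares of 1/12 among Maysoon, Widad, Farouk.
Maysoon is living and takes 1/12.
Widad is living and takes 1/12.
Farouk is living and takes 1/12.
Umar is living and takes 1/4.

Farouk 1/12; Khalida 1/12; Maysoon 1/12; Nabil 1/12; Rashida 1/12; Samir 1/4; Umar 1/4; Widad 1/12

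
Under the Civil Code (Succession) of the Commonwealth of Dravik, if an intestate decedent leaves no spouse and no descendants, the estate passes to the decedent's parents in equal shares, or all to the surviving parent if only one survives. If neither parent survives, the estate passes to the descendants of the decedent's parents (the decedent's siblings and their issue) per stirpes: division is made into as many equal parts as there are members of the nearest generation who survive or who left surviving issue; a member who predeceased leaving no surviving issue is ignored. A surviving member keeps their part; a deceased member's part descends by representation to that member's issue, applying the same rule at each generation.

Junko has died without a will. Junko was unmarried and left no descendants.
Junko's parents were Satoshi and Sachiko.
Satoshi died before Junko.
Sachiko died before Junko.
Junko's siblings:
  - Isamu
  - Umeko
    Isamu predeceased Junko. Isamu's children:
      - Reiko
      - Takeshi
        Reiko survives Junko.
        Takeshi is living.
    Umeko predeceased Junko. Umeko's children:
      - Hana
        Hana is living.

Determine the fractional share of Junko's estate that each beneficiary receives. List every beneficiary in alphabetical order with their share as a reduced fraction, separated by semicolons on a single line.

Neither parent survives and there are no descendants, so the estate passes to Junko's siblings and their issue per stirpes.
The estate is divided into 2 equal shares of 1/2 among Isamu, Umeko.
Isamu predeceased; the 1/2 allotted to Isamu's branch passes to Isamu's issue by representation.
The 1/2 is divided into 2 equal shares of 1/4 among Reiko, Takeshi.
Reiko is living and takes 1/4.
Takeshi is living and takes 1/4.
Umeko predeceased; the 1/2 allotted to Umeko's branch passes to Umeko's issue by representation.
Hana is the sole taker at this level and receives the full 1/2.

Hana 1/2; Reiko 1/4; Takeshi 1/4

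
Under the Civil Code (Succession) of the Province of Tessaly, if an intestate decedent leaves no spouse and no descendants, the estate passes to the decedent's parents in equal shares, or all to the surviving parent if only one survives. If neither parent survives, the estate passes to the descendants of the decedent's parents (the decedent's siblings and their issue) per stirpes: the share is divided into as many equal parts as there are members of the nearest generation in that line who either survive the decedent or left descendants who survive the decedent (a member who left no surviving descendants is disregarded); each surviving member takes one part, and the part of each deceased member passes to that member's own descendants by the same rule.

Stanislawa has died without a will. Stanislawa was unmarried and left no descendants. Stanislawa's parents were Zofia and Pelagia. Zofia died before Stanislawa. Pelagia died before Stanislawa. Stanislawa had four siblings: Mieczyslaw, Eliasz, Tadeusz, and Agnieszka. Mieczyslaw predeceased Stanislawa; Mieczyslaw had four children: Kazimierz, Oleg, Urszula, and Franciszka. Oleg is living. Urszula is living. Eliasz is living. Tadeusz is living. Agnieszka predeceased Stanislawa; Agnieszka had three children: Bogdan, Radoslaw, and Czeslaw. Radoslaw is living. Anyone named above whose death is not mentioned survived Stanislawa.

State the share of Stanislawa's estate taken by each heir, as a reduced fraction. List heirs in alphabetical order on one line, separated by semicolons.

Bogdan 1/12; Czeslaw 1/12; Eliasz 1/4; Franciszka 1/16; Kazimierz 1/16; Oleg 1/16; Radoslaw 1/12; Tadeusz 1/4; Urszula 1/16

Neither parent survives and there are no descendants, so the estate passes to Stanislawa's siblings and their issue per stirpes.
The estate is divided into 4 equal shares of 1/4 among Mieczyslaw, Eliasz, Tadeusz, Agnieszka.
Mieczyslaw predeceased; the 1/4 allotted to Mieczyslaw's branch passes to Mieczyslaw's issue by representation.
The 1/4 is divided into 4 equal shares of 1/16 among Kazimierz, Oleg, Urszula, Franciszka.
Kazimierz is living and takes 1/16.
Oleg is living and takes 1/16.
Urszula is living and takes 1/16.
Franciszka is living and takes 1/16.
Eliasz is living and takes 1/4.
Tadeusz is living and takes 1/4.
Agnieszka predeceased; the 1/4 allotted to Agnieszka's branch passes to Agnieszka's issue by representation.
The 1/4 is divided into 3 equal shares of 1/12 among Bogdan, Radoslaw, Czeslaw.
Bogdan is living and takes 1/12.
Radoslaw is living and takes 1/12.
Czeslaw is living and takes 1/12.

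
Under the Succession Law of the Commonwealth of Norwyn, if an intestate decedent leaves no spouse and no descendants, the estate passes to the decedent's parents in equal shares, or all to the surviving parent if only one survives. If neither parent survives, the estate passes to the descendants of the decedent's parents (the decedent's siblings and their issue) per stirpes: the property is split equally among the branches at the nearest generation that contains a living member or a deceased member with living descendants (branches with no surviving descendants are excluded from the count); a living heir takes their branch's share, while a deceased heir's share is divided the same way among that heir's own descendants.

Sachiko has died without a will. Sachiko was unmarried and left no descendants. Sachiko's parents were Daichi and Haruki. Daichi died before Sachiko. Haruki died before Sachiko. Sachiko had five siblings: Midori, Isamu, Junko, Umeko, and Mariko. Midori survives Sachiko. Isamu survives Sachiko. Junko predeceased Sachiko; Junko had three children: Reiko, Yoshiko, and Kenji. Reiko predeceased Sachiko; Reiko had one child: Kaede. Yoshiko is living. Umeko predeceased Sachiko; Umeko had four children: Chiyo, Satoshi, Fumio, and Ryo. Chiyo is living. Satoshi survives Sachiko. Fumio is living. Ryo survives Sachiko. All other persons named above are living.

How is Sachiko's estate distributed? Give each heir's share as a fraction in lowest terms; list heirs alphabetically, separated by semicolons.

Chiyo 1/20; Fumio 1/20; Isamu 1/5; Kaede 1/15; Kenji 1/15; Mariko 1/5; Midori 1/5; Ryo 1/20; Satoshi 1/20; Yoshiko 1/15

Neither parent survives and there are no descendants, so the estate passes to Sachiko's siblings and their issue per stirpes.
The estate is divided into 5 equal shares of 1/5 among Midori, Isamu, Junko, Umeko, Mariko.
Midori is living and takes 1/5.
Isamu is living and takes 1/5.
Junko predeceased; the 1/5 allotted to Junko's branch passes to Junko's issue by representation.
The 1/5 is divided into 3 equal shares of 1/15 among Reiko, Yoshiko, Kenji.
Reiko predeceased; the 1/15 allotted to Reiko's branch passes to Reiko's issue by representation.
Kaede is the sole taker at this level and receives the full 1/15.
Yoshiko is living and takes 1/15.
Kenji is living and takes 1/15.
Umeko predeceased; the 1/5 allotted to Umeko's branch passes to Umeko's issue by representation.
The 1/5 is divided into 4 equal shares of 1/20 among Chiyo, Satoshi, Fumio, Ryo.
Chiyo is living and takes 1/20.
Satoshi is living and takes 1/20.
Fumio is living and takes 1/20.
Ryo is living and takes 1/20.
Mariko is living and takes 1/5.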